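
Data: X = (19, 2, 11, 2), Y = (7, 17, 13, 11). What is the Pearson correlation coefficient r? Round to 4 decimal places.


r = sum((xi-xbar)(yi-ybar)) / sqrt(sum((xi-xbar)^2) * sum((yi-ybar)^2))
n = 4, xbar = 34/4 = 8.5, ybar = 48/4 = 12
Sxy = sum((xi-xbar)(yi-ybar)) = -76
Sxx = sum((xi-xbar)^2) = 201
Syy = sum((yi-ybar)^2) = 52
sqrt(Sxx*Syy) ≈ 102.235023
r = Sxy / sqrt(Sxx*Syy) = -76 / 102.235023 ≈ -0.743385

-0.7434


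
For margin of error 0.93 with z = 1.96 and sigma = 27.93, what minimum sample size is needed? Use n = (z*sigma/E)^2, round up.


z*sigma/E = 1.96 * 27.93 / 0.93 = 45619/775 ≈ 58.863226
(z*sigma/E)^2 ≈ 3464.879352
round up: n = 3465

3465


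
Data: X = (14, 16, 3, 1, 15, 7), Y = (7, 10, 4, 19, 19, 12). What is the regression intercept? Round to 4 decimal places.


a = ybar - b*xbar, where b = sum((xi-xbar)(yi-ybar)) / sum((xi-xbar)^2)
n = 6, xbar = 56/6 = 28/3 ≈ 9.333333, ybar = 71/6 ≈ 11.833333
Sxy = sum((xi-xbar)(yi-ybar)) = -14/3 ≈ -4.666667
Sxx = sum((xi-xbar)^2) = 640/3 ≈ 213.333333
b = Sxy / Sxx = -0.021875
a = 11.833333 - (-0.021875) * 9.333333 = 12.0375

12.0375


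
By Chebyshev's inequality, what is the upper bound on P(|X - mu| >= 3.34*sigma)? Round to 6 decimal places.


P <= 1/k^2
k^2 = 3.34^2 = 11.1556
1/k^2 = 1 / 11.1556 ≈ 0.08964108

0.089641


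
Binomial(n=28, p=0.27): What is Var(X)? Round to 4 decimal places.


Var = n*p*(1-p) = 28 * 0.27 * 0.73 = 5.5188

5.5188


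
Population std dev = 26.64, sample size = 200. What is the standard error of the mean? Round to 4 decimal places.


SE = sigma / sqrt(n)
sqrt(200) ≈ 14.142136
SE = 26.64 / 14.142136 ≈ 1.883732

1.8837


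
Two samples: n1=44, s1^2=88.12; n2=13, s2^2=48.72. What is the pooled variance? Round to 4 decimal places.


sp^2 = ((n1-1)*s1^2 + (n2-1)*s2^2)/(n1+n2-2)
(n1-1)*s1^2 = 43 * 88.12 = 3789.16
(n2-1)*s2^2 = 12 * 48.72 = 584.64
numerator = 3789.16 + 584.64 = 4373.8
n1+n2-2 = 55
sp^2 = 4373.8 / 55 = 21869/275 ≈ 79.523636

79.5236


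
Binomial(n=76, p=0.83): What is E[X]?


E[X] = n*p = 76 * 0.83 = 63.08

63.08


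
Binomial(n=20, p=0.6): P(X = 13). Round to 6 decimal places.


P = C(n,k) * p^k * (1-p)^(n-k)
C(20,13) = 77520
p^k = 0.6^13 ≈ 0.001306069
(1-p)^(n-k) = 0.4^7 = 0.0016384
P = 77520 * 0.001306069 * 0.0016384 ≈ 0.165882

0.165882


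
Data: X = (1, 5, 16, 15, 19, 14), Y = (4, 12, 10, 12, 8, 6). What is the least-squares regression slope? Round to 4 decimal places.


b = sum((xi-xbar)(yi-ybar)) / sum((xi-xbar)^2)
n = 6, xbar = 70/6 = 35/3 ≈ 11.666667, ybar = 52/6 = 26/3 ≈ 8.666667
Sxy = sum((xi-xbar)(yi-ybar)) = 100/3 ≈ 33.333333
Sxx = sum((xi-xbar)^2) = 742/3 ≈ 247.333333
b = Sxy / Sxx = 50/371 ≈ 0.134771

0.1348


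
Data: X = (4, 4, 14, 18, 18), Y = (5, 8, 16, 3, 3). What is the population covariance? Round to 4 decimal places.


Cov = (1/n)*sum((xi-xbar)(yi-ybar))
n = 5, xbar = 58/5 = 11.6, ybar = 35/5 = 7
sum((xi-xbar)(yi-ybar)) = -22
Cov = -22 / 5 = -4.4

-4.4000


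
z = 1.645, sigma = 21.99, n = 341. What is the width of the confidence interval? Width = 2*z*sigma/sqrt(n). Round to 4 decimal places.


width = 2*z*sigma/sqrt(n)
2*z*sigma = 2 * 1.645 * 21.99 = 72.3471
sqrt(341) ≈ 18.466185
width = 72.3471 / 18.466185 ≈ 3.917815

3.9178


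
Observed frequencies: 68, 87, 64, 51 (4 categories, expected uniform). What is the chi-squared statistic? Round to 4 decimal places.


chi2 = sum((O-E)^2/E), E = total/4
total = 270, E = 270/4 = 67.5
(68 - 67.5)^2 / 67.5 = 0.25 / 67.5 = 1/270 ≈ 0.003704
(87 - 67.5)^2 / 67.5 = 380.25 / 67.5 = 169/30 ≈ 5.633333
(64 - 67.5)^2 / 67.5 = 12.25 / 67.5 = 49/270 ≈ 0.181481
(51 - 67.5)^2 / 67.5 = 272.25 / 67.5 = 121/30 ≈ 4.033333
chi2 = 266/27 ≈ 9.851852

9.8519


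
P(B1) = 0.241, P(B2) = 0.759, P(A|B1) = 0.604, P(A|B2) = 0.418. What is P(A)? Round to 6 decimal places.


P(A) = P(A|B1)*P(B1) + P(A|B2)*P(B2)
P(A|B1)*P(B1) = 0.604 * 0.241 = 0.145564
P(A|B2)*P(B2) = 0.418 * 0.759 = 0.317262
P(A) = 0.145564 + 0.317262 = 0.462826

0.462826


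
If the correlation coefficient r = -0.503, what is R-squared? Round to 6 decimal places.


R^2 = r^2 = (-0.503)^2 = 0.253009

0.253009


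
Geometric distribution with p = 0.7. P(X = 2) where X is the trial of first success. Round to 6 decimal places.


P = (1-p)^(k-1) * p
(1-p)^(k-1) = 0.3^1 = 0.3
P = 0.3 * 0.7 = 0.21

0.210000


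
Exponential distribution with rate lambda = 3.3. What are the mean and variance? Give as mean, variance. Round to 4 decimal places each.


mean = 1/lam, var = 1/lam^2
mean = 1 / 3.3 = 10/33 ≈ 0.303030
lam^2 = 3.3^2 = 10.89
var = 1 / 10.89 = 100/1089 ≈ 0.091827

0.3030, 0.0918


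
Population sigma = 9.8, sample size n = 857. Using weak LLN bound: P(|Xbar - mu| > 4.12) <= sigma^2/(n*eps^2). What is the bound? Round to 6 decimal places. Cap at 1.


bound = min(1, sigma^2/(n*eps^2))
sigma^2 = 9.8^2 = 96.04
n*eps^2 = 857 * 4.12^2 = 857 * 16.9744 = 14547.0608
sigma^2/(n*eps^2) = 96.04 / 14547.0608 ≈ 0.00660202

0.006602


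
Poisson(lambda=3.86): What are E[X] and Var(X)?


E[X] = Var(X) = lambda = 3.86

3.86, 3.86


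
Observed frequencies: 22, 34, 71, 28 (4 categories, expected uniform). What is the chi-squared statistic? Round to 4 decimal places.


chi2 = sum((O-E)^2/E), E = total/4
total = 155, E = 155/4 = 38.75
(22 - 38.75)^2 / 38.75 = 280.5625 / 38.75 = 4489/620 ≈ 7.240323
(34 - 38.75)^2 / 38.75 = 22.5625 / 38.75 = 361/620 ≈ 0.582258
(71 - 38.75)^2 / 38.75 = 1040.0625 / 38.75 = 16641/620 ≈ 26.840323
(28 - 38.75)^2 / 38.75 = 115.5625 / 38.75 = 1849/620 ≈ 2.982258
chi2 = 1167/31 ≈ 37.645161

37.6452


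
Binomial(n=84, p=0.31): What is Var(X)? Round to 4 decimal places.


Var = n*p*(1-p) = 84 * 0.31 * 0.69 = 17.9676

17.9676


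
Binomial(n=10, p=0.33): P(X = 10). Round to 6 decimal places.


P = C(n,k) * p^k * (1-p)^(n-k)
C(10,10) = 1
p^k = 0.33^10 ≈ 0.00001531579
(1-p)^(n-k) = 0.67^0 = 1
P = 1 * 0.00001531579 * 1 ≈ 0.000015

0.000015


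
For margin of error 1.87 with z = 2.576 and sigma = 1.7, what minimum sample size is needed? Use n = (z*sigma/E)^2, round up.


z*sigma/E = 2.576 * 1.7 / 1.87 = 644/275 ≈ 2.341818
(z*sigma/E)^2 ≈ 5.484112
round up: n = 6

6


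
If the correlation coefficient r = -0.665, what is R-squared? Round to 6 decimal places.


R^2 = r^2 = (-0.665)^2 = 0.442225

0.442225


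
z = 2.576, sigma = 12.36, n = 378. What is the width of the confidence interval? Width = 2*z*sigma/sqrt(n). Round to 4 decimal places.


width = 2*z*sigma/sqrt(n)
2*z*sigma = 2 * 2.576 * 12.36 = 63.67872
sqrt(378) ≈ 19.442222
width = 63.67872 / 19.442222 ≈ 3.275280

3.2753


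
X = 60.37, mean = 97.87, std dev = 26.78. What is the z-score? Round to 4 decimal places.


z = (X - mu) / sigma
X - mu = 60.37 - 97.87 = -37.5
z = -37.5 / 26.78 = -1875/1339 ≈ -1.400299

-1.4003


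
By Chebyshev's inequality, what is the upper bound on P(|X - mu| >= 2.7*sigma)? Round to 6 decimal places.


P <= 1/k^2
k^2 = 2.7^2 = 7.29
1/k^2 = 1 / 7.29 = 100/729 ≈ 0.13717421

0.137174


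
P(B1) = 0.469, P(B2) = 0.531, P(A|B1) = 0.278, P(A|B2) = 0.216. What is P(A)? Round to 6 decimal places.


P(A) = P(A|B1)*P(B1) + P(A|B2)*P(B2)
P(A|B1)*P(B1) = 0.278 * 0.469 = 0.130382
P(A|B2)*P(B2) = 0.216 * 0.531 = 0.114696
P(A) = 0.130382 + 0.114696 = 0.245078

0.245078


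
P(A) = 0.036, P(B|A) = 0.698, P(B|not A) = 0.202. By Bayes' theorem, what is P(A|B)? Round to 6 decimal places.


P(A|B) = P(B|A)*P(A) / P(B), P(B) = P(B|A)*P(A) + P(B|not A)*P(not A)
P(B|A)*P(A) = 0.698 * 0.036 = 0.025128
P(B|not A)*P(not A) = 0.202 * 0.964 = 0.194728
P(B) = 0.025128 + 0.194728 = 0.219856
P(A|B) = 0.025128 / 0.219856 ≈ 0.11429299

0.114293


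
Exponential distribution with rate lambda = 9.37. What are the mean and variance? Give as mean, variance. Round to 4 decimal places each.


mean = 1/lam, var = 1/lam^2
mean = 1 / 9.37 = 100/937 ≈ 0.106724
lam^2 = 9.37^2 = 87.7969
var = 1 / 87.7969 ≈ 0.011390

0.1067, 0.0114


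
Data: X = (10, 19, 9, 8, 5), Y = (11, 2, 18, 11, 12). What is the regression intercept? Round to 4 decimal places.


a = ybar - b*xbar, where b = sum((xi-xbar)(yi-ybar)) / sum((xi-xbar)^2)
n = 5, xbar = 51/5 = 10.2, ybar = 54/5 = 10.8
Sxy = sum((xi-xbar)(yi-ybar)) = -92.8
Sxx = sum((xi-xbar)^2) = 110.8
b = Sxy / Sxx = -232/277 ≈ -0.837545
a = 10.8 - (-0.837545) * 10.2 = 5358/277 ≈ 19.342960

19.3430


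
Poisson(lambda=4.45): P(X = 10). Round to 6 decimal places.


P = e^(-lam) * lam^k / k!
e^(-4.45) ≈ 0.01167857
lam^k = 4.45^10 ≈ 3045089.836911
k! = 10! = 3628800
P = 0.01167857 * 3045089.836911 / 3628800 ≈ 0.009800

0.009800


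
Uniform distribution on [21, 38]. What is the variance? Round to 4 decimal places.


Var = (b-a)^2 / 12
(b-a)^2 = (38 - 21)^2 = 289
Var = 289/12 ≈ 24.083333

24.0833


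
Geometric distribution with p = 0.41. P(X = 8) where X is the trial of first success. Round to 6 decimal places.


P = (1-p)^(k-1) * p
(1-p)^(k-1) = 0.59^7 ≈ 0.02488651
P = 0.02488651 * 0.41 ≈ 0.01020347

0.010203


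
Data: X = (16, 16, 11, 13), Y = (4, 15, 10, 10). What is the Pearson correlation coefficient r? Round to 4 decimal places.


r = sum((xi-xbar)(yi-ybar)) / sqrt(sum((xi-xbar)^2) * sum((yi-ybar)^2))
n = 4, xbar = 56/4 = 14, ybar = 39/4 = 9.75
Sxy = sum((xi-xbar)(yi-ybar)) = -2
Sxx = sum((xi-xbar)^2) = 18
Syy = sum((yi-ybar)^2) = 60.75
sqrt(Sxx*Syy) ≈ 33.068112
r = Sxy / sqrt(Sxx*Syy) = -2 / 33.068112 ≈ -0.060481

-0.0605


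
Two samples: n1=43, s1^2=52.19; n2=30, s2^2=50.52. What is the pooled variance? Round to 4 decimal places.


sp^2 = ((n1-1)*s1^2 + (n2-1)*s2^2)/(n1+n2-2)
(n1-1)*s1^2 = 42 * 52.19 = 2191.98
(n2-1)*s2^2 = 29 * 50.52 = 1465.08
numerator = 2191.98 + 1465.08 = 3657.06
n1+n2-2 = 71
sp^2 = 3657.06 / 71 = 182853/3550 ≈ 51.507887

51.5079


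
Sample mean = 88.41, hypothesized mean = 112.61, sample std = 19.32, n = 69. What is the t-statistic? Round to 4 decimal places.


t = (xbar - mu0) / (s/sqrt(n))
xbar - mu0 = 88.41 - 112.61 = -24.2
sqrt(69) ≈ 8.30662386
s/sqrt(n) = 19.32 / 8.30662386 ≈ 2.32585468
t = -24.2 / 2.32585468 ≈ -10.404777

-10.4048


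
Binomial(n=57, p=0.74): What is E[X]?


E[X] = n*p = 57 * 0.74 = 42.18

42.18


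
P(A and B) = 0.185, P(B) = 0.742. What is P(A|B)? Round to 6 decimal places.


P(A|B) = P(A and B) / P(B) = 0.185 / 0.742 = 185/742 ≈ 0.24932615

0.249326


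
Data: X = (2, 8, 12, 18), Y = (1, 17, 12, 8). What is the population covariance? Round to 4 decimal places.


Cov = (1/n)*sum((xi-xbar)(yi-ybar))
n = 4, xbar = 40/4 = 10, ybar = 38/4 = 9.5
sum((xi-xbar)(yi-ybar)) = 46
Cov = 46 / 4 = 11.5

11.5000


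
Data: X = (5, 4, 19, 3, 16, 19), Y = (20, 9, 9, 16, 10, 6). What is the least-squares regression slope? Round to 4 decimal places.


b = sum((xi-xbar)(yi-ybar)) / sum((xi-xbar)^2)
n = 6, xbar = 66/6 = 11, ybar = 70/6 = 35/3 ≈ 11.666667
Sxy = sum((xi-xbar)(yi-ybar)) = -141
Sxx = sum((xi-xbar)^2) = 302
b = Sxy / Sxx = -141/302 ≈ -0.466887

-0.4669


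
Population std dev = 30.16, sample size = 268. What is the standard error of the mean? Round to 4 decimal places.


SE = sigma / sqrt(n)
sqrt(268) ≈ 16.370706
SE = 30.16 / 16.370706 ≈ 1.842315

1.8423


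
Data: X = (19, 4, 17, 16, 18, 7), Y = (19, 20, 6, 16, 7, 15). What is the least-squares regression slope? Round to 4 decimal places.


b = sum((xi-xbar)(yi-ybar)) / sum((xi-xbar)^2)
n = 6, xbar = 81/6 = 13.5, ybar = 83/6 ≈ 13.833333
Sxy = sum((xi-xbar)(yi-ybar)) = -90.5
Sxx = sum((xi-xbar)^2) = 201.5
b = Sxy / Sxx = -181/403 ≈ -0.449132

-0.4491


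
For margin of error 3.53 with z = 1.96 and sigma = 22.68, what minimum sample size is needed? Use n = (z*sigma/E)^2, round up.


z*sigma/E = 1.96 * 22.68 / 3.53 = 111132/8825 ≈ 12.592861
(z*sigma/E)^2 ≈ 158.580153
round up: n = 159

159


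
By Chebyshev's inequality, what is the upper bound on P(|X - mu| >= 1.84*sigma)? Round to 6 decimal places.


P <= 1/k^2
k^2 = 1.84^2 = 3.3856
1/k^2 = 1 / 3.3856 = 625/2116 ≈ 0.29536862

0.295369


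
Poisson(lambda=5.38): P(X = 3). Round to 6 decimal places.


P = e^(-lam) * lam^k / k!
e^(-5.38) ≈ 0.004607822
lam^k = 5.38^3 = 155.720872
k! = 3! = 6
P = 0.004607822 * 155.720872 / 6 ≈ 0.119589

0.119589


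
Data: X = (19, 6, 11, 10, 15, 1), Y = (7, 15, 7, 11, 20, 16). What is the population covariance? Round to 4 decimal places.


Cov = (1/n)*sum((xi-xbar)(yi-ybar))
n = 6, xbar = 62/6 = 31/3 ≈ 10.333333, ybar = 76/6 = 38/3 ≈ 12.666667
sum((xi-xbar)(yi-ybar)) = -178/3 ≈ -59.333333
Cov = -59.333333 / 6 = -89/9 ≈ -9.888889

-9.8889


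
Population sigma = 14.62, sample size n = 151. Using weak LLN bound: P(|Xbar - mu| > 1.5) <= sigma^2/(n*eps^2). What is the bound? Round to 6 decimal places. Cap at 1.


bound = min(1, sigma^2/(n*eps^2))
sigma^2 = 14.62^2 = 213.7444
n*eps^2 = 151 * 1.5^2 = 151 * 2.25 = 339.75
sigma^2/(n*eps^2) = 213.7444 / 339.75 ≈ 0.62912259

0.629123


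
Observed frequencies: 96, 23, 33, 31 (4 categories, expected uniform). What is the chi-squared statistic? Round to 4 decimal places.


chi2 = sum((O-E)^2/E), E = total/4
total = 183, E = 183/4 = 45.75
(96 - 45.75)^2 / 45.75 = 2525.0625 / 45.75 = 13467/244 ≈ 55.192623
(23 - 45.75)^2 / 45.75 = 517.5625 / 45.75 = 8281/732 ≈ 11.312842
(33 - 45.75)^2 / 45.75 = 162.5625 / 45.75 = 867/244 ≈ 3.553279
(31 - 45.75)^2 / 45.75 = 217.5625 / 45.75 = 3481/732 ≈ 4.755464
chi2 = 13691/183 ≈ 74.814208

74.8142


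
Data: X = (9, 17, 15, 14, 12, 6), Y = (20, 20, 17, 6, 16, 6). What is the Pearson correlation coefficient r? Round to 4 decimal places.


r = sum((xi-xbar)(yi-ybar)) / sqrt(sum((xi-xbar)^2) * sum((yi-ybar)^2))
n = 6, xbar = 73/6 ≈ 12.166667, ybar = 85/6 ≈ 14.166667
Sxy = sum((xi-xbar)(yi-ybar)) = 317/6 ≈ 52.833333
Sxx = sum((xi-xbar)^2) = 497/6 ≈ 82.833333
Syy = sum((yi-ybar)^2) = 1277/6 ≈ 212.833333
sqrt(Sxx*Syy) ≈ 132.776860
r = Sxy / sqrt(Sxx*Syy) = 52.833333 / 132.776860 ≈ 0.397911

0.3979


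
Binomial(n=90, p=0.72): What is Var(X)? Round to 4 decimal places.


Var = n*p*(1-p) = 90 * 0.72 * 0.28 = 18.144

18.1440


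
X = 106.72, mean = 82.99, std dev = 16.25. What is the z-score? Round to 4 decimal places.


z = (X - mu) / sigma
X - mu = 106.72 - 82.99 = 23.73
z = 23.73 / 16.25 = 2373/1625 ≈ 1.460308

1.4603


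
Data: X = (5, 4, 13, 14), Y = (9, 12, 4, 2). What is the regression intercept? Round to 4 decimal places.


a = ybar - b*xbar, where b = sum((xi-xbar)(yi-ybar)) / sum((xi-xbar)^2)
n = 4, xbar = 36/4 = 9, ybar = 27/4 = 6.75
Sxy = sum((xi-xbar)(yi-ybar)) = -70
Sxx = sum((xi-xbar)^2) = 82
b = Sxy / Sxx = -35/41 ≈ -0.853659
a = 6.75 - (-0.853659) * 9 = 2367/164 ≈ 14.432927

14.4329


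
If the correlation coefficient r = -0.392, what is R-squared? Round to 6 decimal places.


R^2 = r^2 = (-0.392)^2 = 0.153664

0.153664


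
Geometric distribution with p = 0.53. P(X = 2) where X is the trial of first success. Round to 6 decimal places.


P = (1-p)^(k-1) * p
(1-p)^(k-1) = 0.47^1 = 0.47
P = 0.47 * 0.53 = 0.2491

0.249100


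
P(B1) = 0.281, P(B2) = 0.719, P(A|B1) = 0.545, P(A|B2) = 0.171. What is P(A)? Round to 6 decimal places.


P(A) = P(A|B1)*P(B1) + P(A|B2)*P(B2)
P(A|B1)*P(B1) = 0.545 * 0.281 = 0.153145
P(A|B2)*P(B2) = 0.171 * 0.719 = 0.122949
P(A) = 0.153145 + 0.122949 = 0.276094

0.276094


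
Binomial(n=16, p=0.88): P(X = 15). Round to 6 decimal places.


P = C(n,k) * p^k * (1-p)^(n-k)
C(16,15) = 16
p^k = 0.88^15 ≈ 0.1469739
(1-p)^(n-k) = 0.12^1 = 0.12
P = 16 * 0.1469739 * 0.12 ≈ 0.282190

0.282190


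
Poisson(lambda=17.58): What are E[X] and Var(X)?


E[X] = Var(X) = lambda = 17.58

17.58, 17.58


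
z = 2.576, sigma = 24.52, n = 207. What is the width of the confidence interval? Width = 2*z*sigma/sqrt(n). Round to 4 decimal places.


width = 2*z*sigma/sqrt(n)
2*z*sigma = 2 * 2.576 * 24.52 = 126.32704
sqrt(207) ≈ 14.387495
width = 126.32704 / 14.387495 ≈ 8.780336

8.7803


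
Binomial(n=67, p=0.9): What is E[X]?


E[X] = n*p = 67 * 0.9 = 60.3

60.3


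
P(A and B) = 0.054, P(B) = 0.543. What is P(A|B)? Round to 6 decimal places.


P(A|B) = P(A and B) / P(B) = 0.054 / 0.543 = 18/181 ≈ 0.09944751

0.099448


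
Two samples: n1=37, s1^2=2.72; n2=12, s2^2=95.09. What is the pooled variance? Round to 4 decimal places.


sp^2 = ((n1-1)*s1^2 + (n2-1)*s2^2)/(n1+n2-2)
(n1-1)*s1^2 = 36 * 2.72 = 97.92
(n2-1)*s2^2 = 11 * 95.09 = 1045.99
numerator = 97.92 + 1045.99 = 1143.91
n1+n2-2 = 47
sp^2 = 1143.91 / 47 = 114391/4700 ≈ 24.338511

24.3385


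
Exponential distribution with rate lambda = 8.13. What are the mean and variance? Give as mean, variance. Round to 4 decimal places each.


mean = 1/lam, var = 1/lam^2
mean = 1 / 8.13 = 100/813 ≈ 0.123001
lam^2 = 8.13^2 = 66.0969
var = 1 / 66.0969 ≈ 0.015129

0.1230, 0.0151


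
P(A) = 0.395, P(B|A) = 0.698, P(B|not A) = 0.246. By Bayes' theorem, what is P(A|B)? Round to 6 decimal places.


P(A|B) = P(B|A)*P(A) / P(B), P(B) = P(B|A)*P(A) + P(B|not A)*P(not A)
P(B|A)*P(A) = 0.698 * 0.395 = 0.27571
P(B|not A)*P(not A) = 0.246 * 0.605 = 0.14883
P(B) = 0.27571 + 0.14883 = 0.42454
P(A|B) = 0.27571 / 0.42454 ≈ 0.64943233

0.649432


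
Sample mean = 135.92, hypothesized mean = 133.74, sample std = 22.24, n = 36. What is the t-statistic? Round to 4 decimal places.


t = (xbar - mu0) / (s/sqrt(n))
xbar - mu0 = 135.92 - 133.74 = 2.18
sqrt(36) = 6
s/sqrt(n) = 22.24 / 6 = 278/75 ≈ 3.70666667
t = 2.18 / 3.70666667 = 327/556 ≈ 0.588129

0.5881


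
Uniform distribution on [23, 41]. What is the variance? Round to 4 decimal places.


Var = (b-a)^2 / 12
(b-a)^2 = (41 - 23)^2 = 324
Var = 324/12 = 27

27.0000


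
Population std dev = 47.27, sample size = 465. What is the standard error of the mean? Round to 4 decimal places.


SE = sigma / sqrt(n)
sqrt(465) ≈ 21.563859
SE = 47.27 / 21.563859 ≈ 2.192094

2.1921


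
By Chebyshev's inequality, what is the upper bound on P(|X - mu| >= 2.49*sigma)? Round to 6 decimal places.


P <= 1/k^2
k^2 = 2.49^2 = 6.2001
1/k^2 = 1 / 6.2001 ≈ 0.16128772

0.161288


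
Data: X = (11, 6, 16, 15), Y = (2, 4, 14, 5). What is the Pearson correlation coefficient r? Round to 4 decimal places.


r = sum((xi-xbar)(yi-ybar)) / sqrt(sum((xi-xbar)^2) * sum((yi-ybar)^2))
n = 4, xbar = 48/4 = 12, ybar = 25/4 = 6.25
Sxy = sum((xi-xbar)(yi-ybar)) = 45
Sxx = sum((xi-xbar)^2) = 62
Syy = sum((yi-ybar)^2) = 84.75
sqrt(Sxx*Syy) ≈ 72.487930
r = Sxy / sqrt(Sxx*Syy) = 45 / 72.487930 ≈ 0.620793

0.6208


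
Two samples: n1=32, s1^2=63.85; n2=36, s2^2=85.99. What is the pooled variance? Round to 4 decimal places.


sp^2 = ((n1-1)*s1^2 + (n2-1)*s2^2)/(n1+n2-2)
(n1-1)*s1^2 = 31 * 63.85 = 1979.35
(n2-1)*s2^2 = 35 * 85.99 = 3009.65
numerator = 1979.35 + 3009.65 = 4989
n1+n2-2 = 66
sp^2 = 4989 / 66 = 1663/22 ≈ 75.590909

75.5909


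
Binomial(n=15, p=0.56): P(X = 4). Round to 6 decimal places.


P = C(n,k) * p^k * (1-p)^(n-k)
C(15,4) = 1365
p^k = 0.56^4 = 0.09834496
(1-p)^(n-k) = 0.44^11 ≈ 0.0001196684
P = 1365 * 0.09834496 * 0.0001196684 ≈ 0.016064

0.016064


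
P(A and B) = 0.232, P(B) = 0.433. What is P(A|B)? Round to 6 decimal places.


P(A|B) = P(A and B) / P(B) = 0.232 / 0.433 = 232/433 ≈ 0.53579677

0.535797


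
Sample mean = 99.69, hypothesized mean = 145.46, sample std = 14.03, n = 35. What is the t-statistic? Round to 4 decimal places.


t = (xbar - mu0) / (s/sqrt(n))
xbar - mu0 = 99.69 - 145.46 = -45.77
sqrt(35) ≈ 5.91607978
s/sqrt(n) = 14.03 / 5.91607978 ≈ 2.37150284
t = -45.77 / 2.37150284 ≈ -19.299998

-19.3000


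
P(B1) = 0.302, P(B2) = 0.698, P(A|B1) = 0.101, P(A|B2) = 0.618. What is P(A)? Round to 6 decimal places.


P(A) = P(A|B1)*P(B1) + P(A|B2)*P(B2)
P(A|B1)*P(B1) = 0.101 * 0.302 = 0.030502
P(A|B2)*P(B2) = 0.618 * 0.698 = 0.431364
P(A) = 0.030502 + 0.431364 = 0.461866

0.461866


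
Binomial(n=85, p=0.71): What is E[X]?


E[X] = n*p = 85 * 0.71 = 60.35

60.35


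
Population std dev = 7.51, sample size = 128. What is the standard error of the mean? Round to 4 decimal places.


SE = sigma / sqrt(n)
sqrt(128) ≈ 11.313708
SE = 7.51 / 11.313708 ≈ 0.663796

0.6638


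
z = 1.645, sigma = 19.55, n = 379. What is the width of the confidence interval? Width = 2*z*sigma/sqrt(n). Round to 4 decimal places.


width = 2*z*sigma/sqrt(n)
2*z*sigma = 2 * 1.645 * 19.55 = 64.3195
sqrt(379) ≈ 19.467922
width = 64.3195 / 19.467922 ≈ 3.303871

3.3039


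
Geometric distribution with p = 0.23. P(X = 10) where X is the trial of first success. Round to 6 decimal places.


P = (1-p)^(k-1) * p
(1-p)^(k-1) = 0.77^9 ≈ 0.09515169
P = 0.09515169 * 0.23 ≈ 0.02188489

0.021885


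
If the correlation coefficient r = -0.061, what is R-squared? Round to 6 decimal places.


R^2 = r^2 = (-0.061)^2 = 0.003721

0.003721


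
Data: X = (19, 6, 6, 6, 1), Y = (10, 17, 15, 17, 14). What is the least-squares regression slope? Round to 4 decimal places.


b = sum((xi-xbar)(yi-ybar)) / sum((xi-xbar)^2)
n = 5, xbar = 38/5 = 7.6, ybar = 73/5 = 14.6
Sxy = sum((xi-xbar)(yi-ybar)) = -56.8
Sxx = sum((xi-xbar)^2) = 181.2
b = Sxy / Sxx = -142/453 ≈ -0.313466

-0.3135


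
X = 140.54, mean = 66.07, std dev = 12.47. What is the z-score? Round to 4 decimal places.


z = (X - mu) / sigma
X - mu = 140.54 - 66.07 = 74.47
z = 74.47 / 12.47 = 7447/1247 ≈ 5.971933

5.9719


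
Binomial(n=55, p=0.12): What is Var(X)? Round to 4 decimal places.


Var = n*p*(1-p) = 55 * 0.12 * 0.88 = 5.808

5.8080


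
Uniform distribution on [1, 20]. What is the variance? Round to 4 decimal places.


Var = (b-a)^2 / 12
(b-a)^2 = (20 - 1)^2 = 361
Var = 361/12 ≈ 30.083333

30.0833


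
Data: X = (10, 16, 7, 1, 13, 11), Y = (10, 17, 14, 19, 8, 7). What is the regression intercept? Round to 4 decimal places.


a = ybar - b*xbar, where b = sum((xi-xbar)(yi-ybar)) / sum((xi-xbar)^2)
n = 6, xbar = 58/6 = 29/3 ≈ 9.666667, ybar = 75/6 = 12.5
Sxy = sum((xi-xbar)(yi-ybar)) = -55
Sxx = sum((xi-xbar)^2) = 406/3 ≈ 135.333333
b = Sxy / Sxx = -165/406 ≈ -0.406404
a = 12.5 - (-0.406404) * 9.666667 = 115/7 ≈ 16.428571

16.4286


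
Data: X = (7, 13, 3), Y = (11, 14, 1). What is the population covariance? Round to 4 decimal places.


Cov = (1/n)*sum((xi-xbar)(yi-ybar))
n = 3, xbar = 23/3 ≈ 7.666667, ybar = 26/3 ≈ 8.666667
sum((xi-xbar)(yi-ybar)) = 188/3 ≈ 62.666667
Cov = 62.666667 / 3 = 188/9 ≈ 20.888889

20.8889


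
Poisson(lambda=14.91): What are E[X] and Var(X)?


E[X] = Var(X) = lambda = 14.91

14.91, 14.91


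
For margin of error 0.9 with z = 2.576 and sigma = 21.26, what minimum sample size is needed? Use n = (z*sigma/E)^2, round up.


z*sigma/E = 2.576 * 21.26 / 0.9 = 342286/5625 ≈ 60.850844
(z*sigma/E)^2 ≈ 3702.825270
round up: n = 3703

3703


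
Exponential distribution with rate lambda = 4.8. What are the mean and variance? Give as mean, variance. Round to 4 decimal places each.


mean = 1/lam, var = 1/lam^2
mean = 1 / 4.8 = 5/24 ≈ 0.208333
lam^2 = 4.8^2 = 23.04
var = 1 / 23.04 = 25/576 ≈ 0.043403

0.2083, 0.0434


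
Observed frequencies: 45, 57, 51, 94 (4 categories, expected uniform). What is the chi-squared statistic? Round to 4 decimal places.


chi2 = sum((O-E)^2/E), E = total/4
total = 247, E = 247/4 = 61.75
(45 - 61.75)^2 / 61.75 = 280.5625 / 61.75 = 4489/988 ≈ 4.543522
(57 - 61.75)^2 / 61.75 = 22.5625 / 61.75 = 19/52 ≈ 0.365385
(51 - 61.75)^2 / 61.75 = 115.5625 / 61.75 = 1849/988 ≈ 1.871457
(94 - 61.75)^2 / 61.75 = 1040.0625 / 61.75 = 16641/988 ≈ 16.843117
chi2 = 5835/247 ≈ 23.623482

23.6235


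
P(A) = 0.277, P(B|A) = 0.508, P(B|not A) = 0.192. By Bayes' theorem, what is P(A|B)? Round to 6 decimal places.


P(A|B) = P(B|A)*P(A) / P(B), P(B) = P(B|A)*P(A) + P(B|not A)*P(not A)
P(B|A)*P(A) = 0.508 * 0.277 = 0.140716
P(B|not A)*P(not A) = 0.192 * 0.723 = 0.138816
P(B) = 0.140716 + 0.138816 = 0.279532
P(A|B) = 0.140716 / 0.279532 ≈ 0.50339854

0.503399


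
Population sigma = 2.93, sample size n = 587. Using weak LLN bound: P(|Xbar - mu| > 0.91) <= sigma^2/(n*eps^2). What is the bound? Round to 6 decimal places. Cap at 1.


bound = min(1, sigma^2/(n*eps^2))
sigma^2 = 2.93^2 = 8.5849
n*eps^2 = 587 * 0.91^2 = 587 * 0.8281 = 486.0947
sigma^2/(n*eps^2) = 8.5849 / 486.0947 ≈ 0.01766096

0.017661


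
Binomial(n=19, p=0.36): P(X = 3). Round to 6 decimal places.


P = C(n,k) * p^k * (1-p)^(n-k)
C(19,3) = 969
p^k = 0.36^3 = 0.046656
(1-p)^(n-k) = 0.64^16 ≈ 0.0007922816
P = 969 * 0.046656 * 0.0007922816 ≈ 0.035819

0.035819


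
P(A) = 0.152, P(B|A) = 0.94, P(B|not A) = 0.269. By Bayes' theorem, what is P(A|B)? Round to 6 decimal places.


P(A|B) = P(B|A)*P(A) / P(B), P(B) = P(B|A)*P(A) + P(B|not A)*P(not A)
P(B|A)*P(A) = 0.94 * 0.152 = 0.14288
P(B|not A)*P(not A) = 0.269 * 0.848 = 0.228112
P(B) = 0.14288 + 0.228112 = 0.370992
P(A|B) = 0.14288 / 0.370992 ≈ 0.38512960

0.385130


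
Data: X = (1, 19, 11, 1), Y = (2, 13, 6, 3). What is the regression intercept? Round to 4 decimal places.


a = ybar - b*xbar, where b = sum((xi-xbar)(yi-ybar)) / sum((xi-xbar)^2)
n = 4, xbar = 32/4 = 8, ybar = 24/4 = 6
Sxy = sum((xi-xbar)(yi-ybar)) = 126
Sxx = sum((xi-xbar)^2) = 228
b = Sxy / Sxx = 21/38 ≈ 0.552632
a = 6 - 0.552632 * 8 = 30/19 ≈ 1.578947

1.5789


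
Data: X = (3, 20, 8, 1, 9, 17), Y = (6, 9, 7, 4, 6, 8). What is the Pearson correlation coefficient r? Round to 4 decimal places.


r = sum((xi-xbar)(yi-ybar)) / sqrt(sum((xi-xbar)^2) * sum((yi-ybar)^2))
n = 6, xbar = 58/6 = 29/3 ≈ 9.666667, ybar = 40/6 = 20/3 ≈ 6.666667
Sxy = sum((xi-xbar)(yi-ybar)) = 184/3 ≈ 61.333333
Sxx = sum((xi-xbar)^2) = 850/3 ≈ 283.333333
Syy = sum((yi-ybar)^2) = 46/3 ≈ 15.333333
sqrt(Sxx*Syy) ≈ 65.912400
r = Sxy / sqrt(Sxx*Syy) = 61.333333 / 65.912400 ≈ 0.930528

0.9305


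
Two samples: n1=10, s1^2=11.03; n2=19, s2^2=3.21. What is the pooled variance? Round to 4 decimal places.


sp^2 = ((n1-1)*s1^2 + (n2-1)*s2^2)/(n1+n2-2)
(n1-1)*s1^2 = 9 * 11.03 = 99.27
(n2-1)*s2^2 = 18 * 3.21 = 57.78
numerator = 99.27 + 57.78 = 157.05
n1+n2-2 = 27
sp^2 = 157.05 / 27 = 349/60 ≈ 5.816667

5.8167


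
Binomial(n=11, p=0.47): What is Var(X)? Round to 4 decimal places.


Var = n*p*(1-p) = 11 * 0.47 * 0.53 = 2.7401

2.7401


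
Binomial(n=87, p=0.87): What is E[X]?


E[X] = n*p = 87 * 0.87 = 75.69

75.69


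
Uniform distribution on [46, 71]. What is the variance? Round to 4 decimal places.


Var = (b-a)^2 / 12
(b-a)^2 = (71 - 46)^2 = 625
Var = 625/12 ≈ 52.083333

52.0833


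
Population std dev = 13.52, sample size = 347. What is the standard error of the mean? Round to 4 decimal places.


SE = sigma / sqrt(n)
sqrt(347) ≈ 18.627936
SE = 13.52 / 18.627936 ≈ 0.725792

0.7258


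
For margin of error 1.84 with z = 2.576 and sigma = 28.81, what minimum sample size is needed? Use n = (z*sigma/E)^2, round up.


z*sigma/E = 2.576 * 28.81 / 1.84 = 40.334
(z*sigma/E)^2 = 1626.831556
round up: n = 1627

1627


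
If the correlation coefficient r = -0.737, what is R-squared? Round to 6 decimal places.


R^2 = r^2 = (-0.737)^2 = 0.543169

0.543169


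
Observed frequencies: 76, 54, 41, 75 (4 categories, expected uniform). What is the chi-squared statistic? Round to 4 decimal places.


chi2 = sum((O-E)^2/E), E = total/4
total = 246, E = 246/4 = 61.5
(76 - 61.5)^2 / 61.5 = 210.25 / 61.5 = 841/246 ≈ 3.418699
(54 - 61.5)^2 / 61.5 = 56.25 / 61.5 = 75/82 ≈ 0.914634
(41 - 61.5)^2 / 61.5 = 420.25 / 61.5 = 41/6 ≈ 6.833333
(75 - 61.5)^2 / 61.5 = 182.25 / 61.5 = 243/82 ≈ 2.963415
chi2 = 1738/123 ≈ 14.130081

14.1301


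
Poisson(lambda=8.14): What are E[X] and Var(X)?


E[X] = Var(X) = lambda = 8.14

8.14, 8.14


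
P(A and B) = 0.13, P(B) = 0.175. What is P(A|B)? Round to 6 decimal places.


P(A|B) = P(A and B) / P(B) = 0.13 / 0.175 = 26/35 ≈ 0.74285714

0.742857


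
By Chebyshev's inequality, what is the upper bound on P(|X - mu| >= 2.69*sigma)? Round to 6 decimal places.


P <= 1/k^2
k^2 = 2.69^2 = 7.2361
1/k^2 = 1 / 7.2361 ≈ 0.13819599

0.138196


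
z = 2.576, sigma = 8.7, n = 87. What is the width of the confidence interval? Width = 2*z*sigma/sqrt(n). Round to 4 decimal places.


width = 2*z*sigma/sqrt(n)
2*z*sigma = 2 * 2.576 * 8.7 = 44.8224
sqrt(87) ≈ 9.327379
width = 44.8224 / 9.327379 ≈ 4.805466

4.8055


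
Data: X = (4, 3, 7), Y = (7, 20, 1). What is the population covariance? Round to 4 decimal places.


Cov = (1/n)*sum((xi-xbar)(yi-ybar))
n = 3, xbar = 14/3 ≈ 4.666667, ybar = 28/3 ≈ 9.333333
sum((xi-xbar)(yi-ybar)) = -107/3 ≈ -35.666667
Cov = -35.666667 / 3 = -107/9 ≈ -11.888889

-11.8889


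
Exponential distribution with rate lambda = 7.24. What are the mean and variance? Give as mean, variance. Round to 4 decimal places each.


mean = 1/lam, var = 1/lam^2
mean = 1 / 7.24 = 25/181 ≈ 0.138122
lam^2 = 7.24^2 = 52.4176
var = 1 / 52.4176 ≈ 0.019078

0.1381, 0.0191


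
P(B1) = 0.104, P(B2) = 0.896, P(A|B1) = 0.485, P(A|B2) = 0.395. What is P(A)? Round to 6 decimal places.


P(A) = P(A|B1)*P(B1) + P(A|B2)*P(B2)
P(A|B1)*P(B1) = 0.485 * 0.104 = 0.05044
P(A|B2)*P(B2) = 0.395 * 0.896 = 0.35392
P(A) = 0.05044 + 0.35392 = 0.40436

0.404360


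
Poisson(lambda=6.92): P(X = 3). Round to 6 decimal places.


P = e^(-lam) * lam^k / k!
e^(-6.92) ≈ 0.0009878299
lam^k = 6.92^3 = 331.373888
k! = 3! = 6
P = 0.0009878299 * 331.373888 / 6 ≈ 0.054557

0.054557


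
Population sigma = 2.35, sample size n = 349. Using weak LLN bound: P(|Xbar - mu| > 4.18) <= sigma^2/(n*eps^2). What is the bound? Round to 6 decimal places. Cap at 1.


bound = min(1, sigma^2/(n*eps^2))
sigma^2 = 2.35^2 = 5.5225
n*eps^2 = 349 * 4.18^2 = 349 * 17.4724 = 6097.8676
sigma^2/(n*eps^2) = 5.5225 / 6097.8676 ≈ 0.00090564

0.000906


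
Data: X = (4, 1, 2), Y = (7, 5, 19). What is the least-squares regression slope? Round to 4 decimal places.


b = sum((xi-xbar)(yi-ybar)) / sum((xi-xbar)^2)
n = 3, xbar = 7/3 ≈ 2.333333, ybar = 31/3 ≈ 10.333333
Sxy = sum((xi-xbar)(yi-ybar)) = -4/3 ≈ -1.333333
Sxx = sum((xi-xbar)^2) = 14/3 ≈ 4.666667
b = Sxy / Sxx = -2/7 ≈ -0.285714

-0.2857


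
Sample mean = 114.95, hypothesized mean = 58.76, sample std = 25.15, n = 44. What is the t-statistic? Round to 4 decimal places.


t = (xbar - mu0) / (s/sqrt(n))
xbar - mu0 = 114.95 - 58.76 = 56.19
sqrt(44) ≈ 6.63324958
s/sqrt(n) = 25.15 / 6.63324958 ≈ 3.79150516
t = 56.19 / 3.79150516 ≈ 14.819972

14.8200


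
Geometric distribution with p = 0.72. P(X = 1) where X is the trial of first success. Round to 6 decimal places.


P = (1-p)^(k-1) * p
(1-p)^(k-1) = 0.28^0 = 1
P = 1 * 0.72 = 0.72

0.720000


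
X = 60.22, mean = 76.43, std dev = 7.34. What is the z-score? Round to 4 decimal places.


z = (X - mu) / sigma
X - mu = 60.22 - 76.43 = -16.21
z = -16.21 / 7.34 = -1621/734 ≈ -2.208447

-2.2084


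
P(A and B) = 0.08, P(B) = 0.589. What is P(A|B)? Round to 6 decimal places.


P(A|B) = P(A and B) / P(B) = 0.08 / 0.589 = 80/589 ≈ 0.13582343

0.135823


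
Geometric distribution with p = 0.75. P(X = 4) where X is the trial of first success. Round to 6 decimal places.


P = (1-p)^(k-1) * p
(1-p)^(k-1) = 0.25^3 = 0.015625
P = 0.015625 * 0.75 = 0.01171875

0.011719


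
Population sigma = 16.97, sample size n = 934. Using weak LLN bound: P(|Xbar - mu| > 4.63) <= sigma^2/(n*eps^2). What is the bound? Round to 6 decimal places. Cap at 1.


bound = min(1, sigma^2/(n*eps^2))
sigma^2 = 16.97^2 = 287.9809
n*eps^2 = 934 * 4.63^2 = 934 * 21.4369 = 20022.0646
sigma^2/(n*eps^2) = 287.9809 / 20022.0646 ≈ 0.01438318

0.014383


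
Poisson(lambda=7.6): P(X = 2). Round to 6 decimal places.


P = e^(-lam) * lam^k / k!
e^(-7.6) ≈ 0.0005004514
lam^k = 7.6^2 = 57.76
k! = 2! = 2
P = 0.0005004514 * 57.76 / 2 ≈ 0.014453

0.014453


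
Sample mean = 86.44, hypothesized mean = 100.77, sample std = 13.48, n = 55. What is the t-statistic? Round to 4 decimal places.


t = (xbar - mu0) / (s/sqrt(n))
xbar - mu0 = 86.44 - 100.77 = -14.33
sqrt(55) ≈ 7.41619849
s/sqrt(n) = 13.48 / 7.41619849 ≈ 1.81764283
t = -14.33 / 1.81764283 ≈ -7.883837

-7.8838


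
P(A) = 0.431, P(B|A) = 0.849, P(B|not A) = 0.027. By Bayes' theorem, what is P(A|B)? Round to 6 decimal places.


P(A|B) = P(B|A)*P(A) / P(B), P(B) = P(B|A)*P(A) + P(B|not A)*P(not A)
P(B|A)*P(A) = 0.849 * 0.431 = 0.365919
P(B|not A)*P(not A) = 0.027 * 0.569 = 0.015363
P(B) = 0.365919 + 0.015363 = 0.381282
P(A|B) = 0.365919 / 0.381282 ≈ 0.95970699

0.959707


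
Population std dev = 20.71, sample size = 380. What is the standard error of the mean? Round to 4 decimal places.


SE = sigma / sqrt(n)
sqrt(380) ≈ 19.493589
SE = 20.71 / 19.493589 ≈ 1.062401

1.0624


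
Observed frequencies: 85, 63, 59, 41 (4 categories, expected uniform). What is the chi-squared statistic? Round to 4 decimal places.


chi2 = sum((O-E)^2/E), E = total/4
total = 248, E = 248/4 = 62
(85 - 62)^2 / 62 = 529 / 62 = 529/62 ≈ 8.532258
(63 - 62)^2 / 62 = 1 / 62 = 1/62 ≈ 0.016129
(59 - 62)^2 / 62 = 9 / 62 = 9/62 ≈ 0.145161
(41 - 62)^2 / 62 = 441 / 62 = 441/62 ≈ 7.112903
chi2 = 490/31 ≈ 15.806452

15.8065


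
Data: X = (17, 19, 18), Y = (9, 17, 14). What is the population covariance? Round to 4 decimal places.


Cov = (1/n)*sum((xi-xbar)(yi-ybar))
n = 3, xbar = 54/3 = 18, ybar = 40/3 ≈ 13.333333
sum((xi-xbar)(yi-ybar)) = 8
Cov = 8 / 3 = 8/3 ≈ 2.666667

2.6667


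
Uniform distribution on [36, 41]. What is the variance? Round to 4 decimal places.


Var = (b-a)^2 / 12
(b-a)^2 = (41 - 36)^2 = 25
Var = 25/12 ≈ 2.083333

2.0833


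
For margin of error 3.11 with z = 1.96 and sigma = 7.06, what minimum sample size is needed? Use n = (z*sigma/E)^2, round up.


z*sigma/E = 1.96 * 7.06 / 3.11 = 34594/7775 ≈ 4.449389
(z*sigma/E)^2 ≈ 19.797063
round up: n = 20

20


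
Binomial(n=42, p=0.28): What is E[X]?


E[X] = n*p = 42 * 0.28 = 11.76

11.76


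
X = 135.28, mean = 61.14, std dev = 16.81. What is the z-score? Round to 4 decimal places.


z = (X - mu) / sigma
X - mu = 135.28 - 61.14 = 74.14
z = 74.14 / 16.81 = 7414/1681 ≈ 4.410470

4.4105


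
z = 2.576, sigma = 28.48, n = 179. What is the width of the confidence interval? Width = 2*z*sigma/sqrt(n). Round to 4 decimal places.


width = 2*z*sigma/sqrt(n)
2*z*sigma = 2 * 2.576 * 28.48 = 146.72896
sqrt(179) ≈ 13.379088
width = 146.72896 / 13.379088 ≈ 10.967037

10.9670


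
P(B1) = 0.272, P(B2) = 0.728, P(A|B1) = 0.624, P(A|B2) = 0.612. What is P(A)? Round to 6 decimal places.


P(A) = P(A|B1)*P(B1) + P(A|B2)*P(B2)
P(A|B1)*P(B1) = 0.624 * 0.272 = 0.169728
P(A|B2)*P(B2) = 0.612 * 0.728 = 0.445536
P(A) = 0.169728 + 0.445536 = 0.615264

0.615264


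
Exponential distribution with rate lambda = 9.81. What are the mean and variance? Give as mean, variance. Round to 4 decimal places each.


mean = 1/lam, var = 1/lam^2
mean = 1 / 9.81 = 100/981 ≈ 0.101937
lam^2 = 9.81^2 = 96.2361
var = 1 / 96.2361 ≈ 0.010391

0.1019, 0.0104


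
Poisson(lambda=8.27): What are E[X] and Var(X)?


E[X] = Var(X) = lambda = 8.27

8.27, 8.27


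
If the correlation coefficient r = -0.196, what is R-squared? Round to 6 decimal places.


R^2 = r^2 = (-0.196)^2 = 0.038416

0.038416


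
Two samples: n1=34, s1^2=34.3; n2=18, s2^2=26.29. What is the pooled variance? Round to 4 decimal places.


sp^2 = ((n1-1)*s1^2 + (n2-1)*s2^2)/(n1+n2-2)
(n1-1)*s1^2 = 33 * 34.3 = 1131.9
(n2-1)*s2^2 = 17 * 26.29 = 446.93
numerator = 1131.9 + 446.93 = 1578.83
n1+n2-2 = 50
sp^2 = 1578.83 / 50 = 31.5766

31.5766


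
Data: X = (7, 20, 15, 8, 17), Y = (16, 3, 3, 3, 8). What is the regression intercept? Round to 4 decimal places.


a = ybar - b*xbar, where b = sum((xi-xbar)(yi-ybar)) / sum((xi-xbar)^2)
n = 5, xbar = 67/5 = 13.4, ybar = 33/5 = 6.6
Sxy = sum((xi-xbar)(yi-ybar)) = -65.2
Sxx = sum((xi-xbar)^2) = 129.2
b = Sxy / Sxx = -163/323 ≈ -0.504644
a = 6.6 - (-0.504644) * 13.4 = 4316/323 ≈ 13.362229

13.3622


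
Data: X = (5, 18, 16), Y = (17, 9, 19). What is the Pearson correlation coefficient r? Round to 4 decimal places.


r = sum((xi-xbar)(yi-ybar)) / sqrt(sum((xi-xbar)^2) * sum((yi-ybar)^2))
n = 3, xbar = 39/3 = 13, ybar = 45/3 = 15
Sxy = sum((xi-xbar)(yi-ybar)) = -34
Sxx = sum((xi-xbar)^2) = 98
Syy = sum((yi-ybar)^2) = 56
sqrt(Sxx*Syy) ≈ 74.081037
r = Sxy / sqrt(Sxx*Syy) = -34 / 74.081037 ≈ -0.458957

-0.4590


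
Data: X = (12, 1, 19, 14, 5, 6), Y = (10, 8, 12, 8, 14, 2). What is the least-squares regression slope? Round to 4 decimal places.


b = sum((xi-xbar)(yi-ybar)) / sum((xi-xbar)^2)
n = 6, xbar = 57/6 = 9.5, ybar = 54/6 = 9
Sxy = sum((xi-xbar)(yi-ybar)) = 37
Sxx = sum((xi-xbar)^2) = 221.5
b = Sxy / Sxx = 74/443 ≈ 0.167043

0.1670


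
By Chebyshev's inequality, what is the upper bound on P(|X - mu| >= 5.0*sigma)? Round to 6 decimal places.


P <= 1/k^2
k^2 = 5.0^2 = 25
1/k^2 = 1 / 25 = 0.04

0.040000


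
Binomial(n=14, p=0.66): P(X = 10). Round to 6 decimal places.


P = C(n,k) * p^k * (1-p)^(n-k)
C(14,10) = 1001
p^k = 0.66^10 ≈ 0.01568337
(1-p)^(n-k) = 0.34^4 = 0.01336336
P = 1001 * 0.01568337 * 0.01336336 ≈ 0.209792

0.209792


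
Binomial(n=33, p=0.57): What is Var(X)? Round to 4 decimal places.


Var = n*p*(1-p) = 33 * 0.57 * 0.43 = 8.0883

8.0883


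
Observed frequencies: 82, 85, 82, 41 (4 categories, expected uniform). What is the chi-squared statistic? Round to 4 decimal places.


chi2 = sum((O-E)^2/E), E = total/4
total = 290, E = 290/4 = 72.5
(82 - 72.5)^2 / 72.5 = 90.25 / 72.5 = 361/290 ≈ 1.244828
(85 - 72.5)^2 / 72.5 = 156.25 / 72.5 = 125/58 ≈ 2.155172
(82 - 72.5)^2 / 72.5 = 90.25 / 72.5 = 361/290 ≈ 1.244828
(41 - 72.5)^2 / 72.5 = 992.25 / 72.5 = 3969/290 ≈ 13.686207
chi2 = 2658/145 ≈ 18.331034

18.3310


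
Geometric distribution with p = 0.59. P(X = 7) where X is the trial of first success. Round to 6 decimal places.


P = (1-p)^(k-1) * p
(1-p)^(k-1) = 0.41^6 ≈ 0.004750104
P = 0.004750104 * 0.59 ≈ 0.002802562

0.002803


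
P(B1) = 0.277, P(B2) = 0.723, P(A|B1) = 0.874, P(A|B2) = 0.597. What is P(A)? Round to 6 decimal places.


P(A) = P(A|B1)*P(B1) + P(A|B2)*P(B2)
P(A|B1)*P(B1) = 0.874 * 0.277 = 0.242098
P(A|B2)*P(B2) = 0.597 * 0.723 = 0.431631
P(A) = 0.242098 + 0.431631 = 0.673729

0.673729


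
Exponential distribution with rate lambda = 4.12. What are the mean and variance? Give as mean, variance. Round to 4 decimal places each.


mean = 1/lam, var = 1/lam^2
mean = 1 / 4.12 = 25/103 ≈ 0.242718
lam^2 = 4.12^2 = 16.9744
var = 1 / 16.9744 ≈ 0.058912

0.2427, 0.0589


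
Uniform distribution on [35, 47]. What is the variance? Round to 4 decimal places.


Var = (b-a)^2 / 12
(b-a)^2 = (47 - 35)^2 = 144
Var = 144/12 = 12

12.0000


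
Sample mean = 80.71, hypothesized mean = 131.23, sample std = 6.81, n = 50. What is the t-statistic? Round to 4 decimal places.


t = (xbar - mu0) / (s/sqrt(n))
xbar - mu0 = 80.71 - 131.23 = -50.52
sqrt(50) ≈ 7.07106781
s/sqrt(n) = 6.81 / 7.07106781 ≈ 0.96307944
t = -50.52 / 0.96307944 ≈ -52.456732

-52.4567


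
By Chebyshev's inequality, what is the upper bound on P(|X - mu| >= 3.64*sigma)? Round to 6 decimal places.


P <= 1/k^2
k^2 = 3.64^2 = 13.2496
1/k^2 = 1 / 13.2496 = 625/8281 ≈ 0.07547398

0.075474


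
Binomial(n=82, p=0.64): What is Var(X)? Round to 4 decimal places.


Var = n*p*(1-p) = 82 * 0.64 * 0.36 = 18.8928

18.8928


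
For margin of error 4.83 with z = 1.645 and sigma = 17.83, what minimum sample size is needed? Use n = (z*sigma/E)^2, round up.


z*sigma/E = 1.645 * 17.83 / 4.83 ≈ 6.072536
(z*sigma/E)^2 ≈ 36.875696
round up: n = 37

37
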